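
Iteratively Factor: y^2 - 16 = (y + 4)*(y - 4)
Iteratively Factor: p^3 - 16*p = (p)*(p^2 - 16) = p*(p - 4)*(p + 4)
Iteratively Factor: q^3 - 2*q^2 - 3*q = (q - 3)*(q^2 + q) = (q - 3)*(q + 1)*(q)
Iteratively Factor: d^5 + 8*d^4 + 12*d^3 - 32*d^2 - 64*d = (d + 4)*(d^4 + 4*d^3 - 4*d^2 - 16*d) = (d + 4)^2*(d^3 - 4*d) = (d - 2)*(d + 4)^2*(d^2 + 2*d) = d*(d - 2)*(d + 4)^2*(d + 2)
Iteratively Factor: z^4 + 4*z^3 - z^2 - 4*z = (z - 1)*(z^3 + 5*z^2 + 4*z) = (z - 1)*(z + 1)*(z^2 + 4*z) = z*(z - 1)*(z + 1)*(z + 4)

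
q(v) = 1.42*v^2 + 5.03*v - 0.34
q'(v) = 2.84*v + 5.03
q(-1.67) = -4.78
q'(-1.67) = 0.29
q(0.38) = 1.78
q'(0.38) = 6.11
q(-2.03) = -4.70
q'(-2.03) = -0.74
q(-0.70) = -3.17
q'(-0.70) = 3.04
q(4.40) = 49.28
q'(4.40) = 17.53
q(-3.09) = -2.32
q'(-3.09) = -3.75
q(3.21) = 30.44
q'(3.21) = 14.15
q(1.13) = 7.16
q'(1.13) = 8.24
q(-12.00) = 143.78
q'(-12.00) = -29.05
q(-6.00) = 20.60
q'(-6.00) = -12.01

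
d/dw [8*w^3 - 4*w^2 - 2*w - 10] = 24*w^2 - 8*w - 2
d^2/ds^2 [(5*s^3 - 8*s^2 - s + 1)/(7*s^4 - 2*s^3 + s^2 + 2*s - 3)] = 2*(245*s^9 - 1176*s^8 - 63*s^7 + 146*s^6 + 1749*s^5 - 2157*s^4 + 184*s^3 - 9*s^2 + 114*s - 71)/(343*s^12 - 294*s^11 + 231*s^10 + 202*s^9 - 576*s^8 + 354*s^7 - 101*s^6 - 234*s^5 + 264*s^4 - 82*s^3 - 9*s^2 + 54*s - 27)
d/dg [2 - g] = -1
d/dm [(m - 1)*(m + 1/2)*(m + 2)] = 3*m^2 + 3*m - 3/2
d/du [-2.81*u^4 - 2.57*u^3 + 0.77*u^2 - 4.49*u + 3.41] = -11.24*u^3 - 7.71*u^2 + 1.54*u - 4.49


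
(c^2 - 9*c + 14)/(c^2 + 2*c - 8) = (c - 7)/(c + 4)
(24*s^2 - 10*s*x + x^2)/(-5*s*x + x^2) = (-24*s^2 + 10*s*x - x^2)/(x*(5*s - x))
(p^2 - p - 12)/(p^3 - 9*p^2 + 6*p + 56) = (p + 3)/(p^2 - 5*p - 14)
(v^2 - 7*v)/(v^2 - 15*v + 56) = v/(v - 8)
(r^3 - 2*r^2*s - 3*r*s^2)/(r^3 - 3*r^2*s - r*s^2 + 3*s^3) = r/(r - s)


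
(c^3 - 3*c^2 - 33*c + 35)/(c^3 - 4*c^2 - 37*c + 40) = (c - 7)/(c - 8)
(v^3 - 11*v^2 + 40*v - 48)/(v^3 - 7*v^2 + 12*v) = (v - 4)/v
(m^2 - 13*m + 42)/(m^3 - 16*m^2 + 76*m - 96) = (m - 7)/(m^2 - 10*m + 16)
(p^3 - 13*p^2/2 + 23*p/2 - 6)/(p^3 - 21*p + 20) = (p - 3/2)/(p + 5)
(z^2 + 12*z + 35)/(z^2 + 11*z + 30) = (z + 7)/(z + 6)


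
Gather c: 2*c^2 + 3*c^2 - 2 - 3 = 5*c^2 - 5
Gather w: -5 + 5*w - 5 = 5*w - 10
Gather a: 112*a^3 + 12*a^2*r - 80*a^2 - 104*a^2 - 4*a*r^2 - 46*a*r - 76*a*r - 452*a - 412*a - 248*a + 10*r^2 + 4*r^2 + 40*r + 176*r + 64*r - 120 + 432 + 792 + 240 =112*a^3 + a^2*(12*r - 184) + a*(-4*r^2 - 122*r - 1112) + 14*r^2 + 280*r + 1344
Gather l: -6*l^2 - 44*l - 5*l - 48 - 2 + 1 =-6*l^2 - 49*l - 49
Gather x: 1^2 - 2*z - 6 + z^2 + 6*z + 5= z^2 + 4*z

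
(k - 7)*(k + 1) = k^2 - 6*k - 7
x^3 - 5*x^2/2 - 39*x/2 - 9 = (x - 6)*(x + 1/2)*(x + 3)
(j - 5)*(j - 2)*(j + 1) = j^3 - 6*j^2 + 3*j + 10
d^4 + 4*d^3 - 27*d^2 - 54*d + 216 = (d - 3)^2*(d + 4)*(d + 6)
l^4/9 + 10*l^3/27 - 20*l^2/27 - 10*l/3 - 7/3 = (l/3 + 1/3)*(l/3 + 1)*(l - 3)*(l + 7/3)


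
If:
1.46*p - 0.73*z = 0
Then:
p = 0.5*z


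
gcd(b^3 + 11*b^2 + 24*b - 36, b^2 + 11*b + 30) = b + 6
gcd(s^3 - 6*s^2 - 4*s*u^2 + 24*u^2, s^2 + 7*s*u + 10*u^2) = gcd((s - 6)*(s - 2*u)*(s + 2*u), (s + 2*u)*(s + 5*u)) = s + 2*u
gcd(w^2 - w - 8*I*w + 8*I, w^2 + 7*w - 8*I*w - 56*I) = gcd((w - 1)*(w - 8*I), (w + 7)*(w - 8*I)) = w - 8*I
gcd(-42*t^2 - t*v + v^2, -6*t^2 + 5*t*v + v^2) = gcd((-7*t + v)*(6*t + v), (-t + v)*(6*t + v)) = 6*t + v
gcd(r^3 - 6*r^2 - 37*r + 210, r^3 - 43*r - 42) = r^2 - r - 42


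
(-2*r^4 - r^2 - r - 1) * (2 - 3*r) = 6*r^5 - 4*r^4 + 3*r^3 + r^2 + r - 2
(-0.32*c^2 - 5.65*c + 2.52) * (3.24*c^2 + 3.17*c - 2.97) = -1.0368*c^4 - 19.3204*c^3 - 8.7953*c^2 + 24.7689*c - 7.4844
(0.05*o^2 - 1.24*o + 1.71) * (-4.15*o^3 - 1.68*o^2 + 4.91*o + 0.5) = -0.2075*o^5 + 5.062*o^4 - 4.7678*o^3 - 8.9362*o^2 + 7.7761*o + 0.855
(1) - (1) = 0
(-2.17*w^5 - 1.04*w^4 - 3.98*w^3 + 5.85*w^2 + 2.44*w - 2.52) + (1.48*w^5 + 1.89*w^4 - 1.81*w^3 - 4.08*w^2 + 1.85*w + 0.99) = -0.69*w^5 + 0.85*w^4 - 5.79*w^3 + 1.77*w^2 + 4.29*w - 1.53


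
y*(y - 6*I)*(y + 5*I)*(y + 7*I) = y^4 + 6*I*y^3 + 37*y^2 + 210*I*y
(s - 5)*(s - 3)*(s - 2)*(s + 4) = s^4 - 6*s^3 - 9*s^2 + 94*s - 120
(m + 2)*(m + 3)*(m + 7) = m^3 + 12*m^2 + 41*m + 42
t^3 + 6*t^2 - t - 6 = (t - 1)*(t + 1)*(t + 6)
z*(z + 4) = z^2 + 4*z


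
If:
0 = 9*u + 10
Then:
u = -10/9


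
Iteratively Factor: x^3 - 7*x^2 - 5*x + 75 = (x - 5)*(x^2 - 2*x - 15) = (x - 5)*(x + 3)*(x - 5)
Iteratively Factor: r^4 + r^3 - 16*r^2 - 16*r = (r - 4)*(r^3 + 5*r^2 + 4*r) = r*(r - 4)*(r^2 + 5*r + 4) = r*(r - 4)*(r + 4)*(r + 1)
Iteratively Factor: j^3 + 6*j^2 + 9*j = (j)*(j^2 + 6*j + 9) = j*(j + 3)*(j + 3)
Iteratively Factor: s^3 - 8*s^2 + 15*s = (s - 3)*(s^2 - 5*s) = (s - 5)*(s - 3)*(s)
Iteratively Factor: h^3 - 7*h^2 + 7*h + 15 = (h - 5)*(h^2 - 2*h - 3) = (h - 5)*(h - 3)*(h + 1)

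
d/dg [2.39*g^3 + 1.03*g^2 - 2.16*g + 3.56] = 7.17*g^2 + 2.06*g - 2.16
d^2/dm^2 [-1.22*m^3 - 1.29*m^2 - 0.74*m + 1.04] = -7.32*m - 2.58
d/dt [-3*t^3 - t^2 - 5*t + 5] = -9*t^2 - 2*t - 5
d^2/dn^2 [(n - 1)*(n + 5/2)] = 2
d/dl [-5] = 0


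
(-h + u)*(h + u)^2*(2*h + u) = -2*h^4 - 3*h^3*u + h^2*u^2 + 3*h*u^3 + u^4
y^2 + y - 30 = (y - 5)*(y + 6)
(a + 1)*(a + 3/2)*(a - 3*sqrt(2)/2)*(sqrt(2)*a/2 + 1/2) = sqrt(2)*a^4/2 - a^3 + 5*sqrt(2)*a^3/4 - 5*a^2/2 - 15*sqrt(2)*a/8 - 3*a/2 - 9*sqrt(2)/8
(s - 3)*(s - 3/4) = s^2 - 15*s/4 + 9/4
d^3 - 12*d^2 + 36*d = d*(d - 6)^2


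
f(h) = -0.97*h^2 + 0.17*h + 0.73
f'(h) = 0.17 - 1.94*h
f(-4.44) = -19.15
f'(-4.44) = 8.78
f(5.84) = -31.36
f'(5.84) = -11.16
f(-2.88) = -7.81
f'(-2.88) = 5.76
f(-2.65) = -6.53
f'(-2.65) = 5.31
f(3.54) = -10.82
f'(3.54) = -6.70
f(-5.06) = -24.97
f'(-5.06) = 9.99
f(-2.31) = -4.84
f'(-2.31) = 4.65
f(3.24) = -8.90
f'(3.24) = -6.12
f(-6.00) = -35.21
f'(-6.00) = 11.81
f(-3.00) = -8.51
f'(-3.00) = 5.99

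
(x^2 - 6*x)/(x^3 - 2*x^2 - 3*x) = (6 - x)/(-x^2 + 2*x + 3)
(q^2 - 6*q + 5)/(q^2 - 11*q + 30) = (q - 1)/(q - 6)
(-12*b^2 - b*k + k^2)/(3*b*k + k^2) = (-4*b + k)/k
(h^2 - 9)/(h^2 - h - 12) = (h - 3)/(h - 4)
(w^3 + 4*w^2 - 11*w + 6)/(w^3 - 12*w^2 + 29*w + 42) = (w^3 + 4*w^2 - 11*w + 6)/(w^3 - 12*w^2 + 29*w + 42)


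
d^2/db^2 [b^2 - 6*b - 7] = 2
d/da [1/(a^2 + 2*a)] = 2*(-a - 1)/(a^2*(a + 2)^2)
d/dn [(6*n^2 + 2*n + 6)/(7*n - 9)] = 6*(7*n^2 - 18*n - 10)/(49*n^2 - 126*n + 81)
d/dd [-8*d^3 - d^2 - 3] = 2*d*(-12*d - 1)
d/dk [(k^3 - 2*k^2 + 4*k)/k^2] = 1 - 4/k^2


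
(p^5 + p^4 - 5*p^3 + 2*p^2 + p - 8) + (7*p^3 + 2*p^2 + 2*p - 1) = p^5 + p^4 + 2*p^3 + 4*p^2 + 3*p - 9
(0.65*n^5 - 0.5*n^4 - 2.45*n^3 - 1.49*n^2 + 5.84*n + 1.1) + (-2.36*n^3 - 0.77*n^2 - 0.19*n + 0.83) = 0.65*n^5 - 0.5*n^4 - 4.81*n^3 - 2.26*n^2 + 5.65*n + 1.93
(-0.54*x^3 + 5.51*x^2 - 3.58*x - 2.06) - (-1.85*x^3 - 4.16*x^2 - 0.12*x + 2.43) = 1.31*x^3 + 9.67*x^2 - 3.46*x - 4.49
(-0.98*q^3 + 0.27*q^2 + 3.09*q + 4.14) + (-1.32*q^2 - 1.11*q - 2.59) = -0.98*q^3 - 1.05*q^2 + 1.98*q + 1.55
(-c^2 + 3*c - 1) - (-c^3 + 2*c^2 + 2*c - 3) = c^3 - 3*c^2 + c + 2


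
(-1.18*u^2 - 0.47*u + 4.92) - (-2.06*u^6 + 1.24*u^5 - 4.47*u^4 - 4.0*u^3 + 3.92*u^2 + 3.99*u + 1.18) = 2.06*u^6 - 1.24*u^5 + 4.47*u^4 + 4.0*u^3 - 5.1*u^2 - 4.46*u + 3.74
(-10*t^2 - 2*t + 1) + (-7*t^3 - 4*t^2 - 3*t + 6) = -7*t^3 - 14*t^2 - 5*t + 7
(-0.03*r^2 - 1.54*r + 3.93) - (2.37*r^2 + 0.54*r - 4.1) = -2.4*r^2 - 2.08*r + 8.03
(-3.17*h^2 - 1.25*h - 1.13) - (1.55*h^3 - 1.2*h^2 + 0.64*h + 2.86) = -1.55*h^3 - 1.97*h^2 - 1.89*h - 3.99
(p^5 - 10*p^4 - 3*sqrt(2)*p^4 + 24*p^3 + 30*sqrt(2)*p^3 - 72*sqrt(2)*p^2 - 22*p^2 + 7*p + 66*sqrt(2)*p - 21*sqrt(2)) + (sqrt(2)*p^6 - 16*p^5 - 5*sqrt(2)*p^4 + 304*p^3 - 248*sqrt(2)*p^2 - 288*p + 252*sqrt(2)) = sqrt(2)*p^6 - 15*p^5 - 8*sqrt(2)*p^4 - 10*p^4 + 30*sqrt(2)*p^3 + 328*p^3 - 320*sqrt(2)*p^2 - 22*p^2 - 281*p + 66*sqrt(2)*p + 231*sqrt(2)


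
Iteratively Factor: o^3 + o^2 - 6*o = (o)*(o^2 + o - 6) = o*(o + 3)*(o - 2)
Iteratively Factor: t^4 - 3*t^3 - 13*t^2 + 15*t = (t + 3)*(t^3 - 6*t^2 + 5*t) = t*(t + 3)*(t^2 - 6*t + 5) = t*(t - 5)*(t + 3)*(t - 1)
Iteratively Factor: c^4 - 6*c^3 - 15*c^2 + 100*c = (c)*(c^3 - 6*c^2 - 15*c + 100) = c*(c + 4)*(c^2 - 10*c + 25) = c*(c - 5)*(c + 4)*(c - 5)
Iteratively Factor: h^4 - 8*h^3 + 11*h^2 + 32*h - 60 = (h - 2)*(h^3 - 6*h^2 - h + 30) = (h - 3)*(h - 2)*(h^2 - 3*h - 10) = (h - 3)*(h - 2)*(h + 2)*(h - 5)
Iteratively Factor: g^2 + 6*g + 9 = (g + 3)*(g + 3)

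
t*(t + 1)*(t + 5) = t^3 + 6*t^2 + 5*t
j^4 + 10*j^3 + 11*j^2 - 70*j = j*(j - 2)*(j + 5)*(j + 7)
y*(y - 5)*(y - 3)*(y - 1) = y^4 - 9*y^3 + 23*y^2 - 15*y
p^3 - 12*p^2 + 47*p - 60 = (p - 5)*(p - 4)*(p - 3)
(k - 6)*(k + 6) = k^2 - 36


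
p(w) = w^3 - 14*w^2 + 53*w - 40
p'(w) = 3*w^2 - 28*w + 53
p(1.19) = 4.93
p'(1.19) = 23.93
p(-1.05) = -112.24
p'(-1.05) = 85.71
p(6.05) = -10.34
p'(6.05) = -6.59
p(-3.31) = -405.08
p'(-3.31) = 178.55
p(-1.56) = -160.55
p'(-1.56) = 103.98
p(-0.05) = -42.69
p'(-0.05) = 54.41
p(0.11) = -34.34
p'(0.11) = 49.96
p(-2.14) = -227.33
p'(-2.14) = 126.66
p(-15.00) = -7360.00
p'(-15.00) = 1148.00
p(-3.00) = -352.00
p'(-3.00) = 164.00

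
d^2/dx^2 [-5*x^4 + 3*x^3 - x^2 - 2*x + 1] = -60*x^2 + 18*x - 2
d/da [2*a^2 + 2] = 4*a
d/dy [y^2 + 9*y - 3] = 2*y + 9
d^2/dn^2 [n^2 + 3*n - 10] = 2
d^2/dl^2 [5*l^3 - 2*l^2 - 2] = 30*l - 4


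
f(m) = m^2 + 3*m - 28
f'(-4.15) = -5.30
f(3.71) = -3.11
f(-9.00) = 26.00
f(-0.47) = -29.19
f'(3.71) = 10.42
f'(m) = 2*m + 3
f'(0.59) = 4.18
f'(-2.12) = -1.24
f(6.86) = 39.64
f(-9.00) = 26.00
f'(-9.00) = -15.00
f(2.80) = -11.76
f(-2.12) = -29.87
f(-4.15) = -23.23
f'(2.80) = 8.60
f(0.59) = -25.88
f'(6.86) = 16.72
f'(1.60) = 6.20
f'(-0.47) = 2.06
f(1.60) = -20.64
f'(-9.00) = -15.00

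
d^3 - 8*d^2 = d^2*(d - 8)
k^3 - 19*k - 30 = (k - 5)*(k + 2)*(k + 3)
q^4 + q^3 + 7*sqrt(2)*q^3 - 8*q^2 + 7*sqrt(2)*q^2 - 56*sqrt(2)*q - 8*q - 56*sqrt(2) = (q + 1)*(q - 2*sqrt(2))*(q + 2*sqrt(2))*(q + 7*sqrt(2))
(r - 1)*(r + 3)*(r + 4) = r^3 + 6*r^2 + 5*r - 12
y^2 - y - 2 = (y - 2)*(y + 1)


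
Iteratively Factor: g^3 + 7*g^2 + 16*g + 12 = (g + 3)*(g^2 + 4*g + 4) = (g + 2)*(g + 3)*(g + 2)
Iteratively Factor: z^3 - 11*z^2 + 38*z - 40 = (z - 2)*(z^2 - 9*z + 20) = (z - 5)*(z - 2)*(z - 4)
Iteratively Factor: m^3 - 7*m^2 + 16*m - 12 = (m - 3)*(m^2 - 4*m + 4) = (m - 3)*(m - 2)*(m - 2)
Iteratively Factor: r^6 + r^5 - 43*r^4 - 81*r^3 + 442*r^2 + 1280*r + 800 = (r + 4)*(r^5 - 3*r^4 - 31*r^3 + 43*r^2 + 270*r + 200) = (r + 2)*(r + 4)*(r^4 - 5*r^3 - 21*r^2 + 85*r + 100) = (r + 1)*(r + 2)*(r + 4)*(r^3 - 6*r^2 - 15*r + 100) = (r - 5)*(r + 1)*(r + 2)*(r + 4)*(r^2 - r - 20) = (r - 5)^2*(r + 1)*(r + 2)*(r + 4)*(r + 4)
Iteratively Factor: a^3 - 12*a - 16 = (a - 4)*(a^2 + 4*a + 4) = (a - 4)*(a + 2)*(a + 2)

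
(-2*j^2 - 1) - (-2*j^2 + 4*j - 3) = 2 - 4*j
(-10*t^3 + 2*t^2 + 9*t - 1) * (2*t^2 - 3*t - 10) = -20*t^5 + 34*t^4 + 112*t^3 - 49*t^2 - 87*t + 10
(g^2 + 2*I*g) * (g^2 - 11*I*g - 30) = g^4 - 9*I*g^3 - 8*g^2 - 60*I*g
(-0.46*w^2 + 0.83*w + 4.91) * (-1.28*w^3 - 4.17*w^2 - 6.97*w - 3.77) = 0.5888*w^5 + 0.8558*w^4 - 6.5397*w^3 - 24.5256*w^2 - 37.3518*w - 18.5107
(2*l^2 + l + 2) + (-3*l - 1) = 2*l^2 - 2*l + 1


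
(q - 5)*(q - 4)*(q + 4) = q^3 - 5*q^2 - 16*q + 80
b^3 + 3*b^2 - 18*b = b*(b - 3)*(b + 6)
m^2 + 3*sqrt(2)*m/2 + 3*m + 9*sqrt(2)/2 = (m + 3)*(m + 3*sqrt(2)/2)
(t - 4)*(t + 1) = t^2 - 3*t - 4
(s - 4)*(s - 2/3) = s^2 - 14*s/3 + 8/3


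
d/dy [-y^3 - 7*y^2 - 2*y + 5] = -3*y^2 - 14*y - 2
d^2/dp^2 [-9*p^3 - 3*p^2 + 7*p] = -54*p - 6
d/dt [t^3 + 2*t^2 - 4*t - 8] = 3*t^2 + 4*t - 4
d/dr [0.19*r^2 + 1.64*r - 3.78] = 0.38*r + 1.64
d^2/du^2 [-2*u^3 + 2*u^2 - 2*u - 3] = 4 - 12*u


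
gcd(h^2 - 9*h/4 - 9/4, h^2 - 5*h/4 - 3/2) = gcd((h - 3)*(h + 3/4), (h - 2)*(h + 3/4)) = h + 3/4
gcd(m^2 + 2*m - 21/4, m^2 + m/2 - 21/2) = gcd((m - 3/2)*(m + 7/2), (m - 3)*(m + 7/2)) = m + 7/2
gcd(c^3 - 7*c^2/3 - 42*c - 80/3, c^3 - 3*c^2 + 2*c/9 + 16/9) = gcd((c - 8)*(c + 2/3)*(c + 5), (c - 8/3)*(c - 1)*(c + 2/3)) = c + 2/3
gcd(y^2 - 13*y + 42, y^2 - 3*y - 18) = y - 6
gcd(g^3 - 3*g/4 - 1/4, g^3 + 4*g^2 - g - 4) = g - 1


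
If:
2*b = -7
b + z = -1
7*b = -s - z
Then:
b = -7/2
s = 22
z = 5/2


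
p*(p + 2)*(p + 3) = p^3 + 5*p^2 + 6*p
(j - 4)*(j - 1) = j^2 - 5*j + 4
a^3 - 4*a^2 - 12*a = a*(a - 6)*(a + 2)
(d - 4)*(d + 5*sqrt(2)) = d^2 - 4*d + 5*sqrt(2)*d - 20*sqrt(2)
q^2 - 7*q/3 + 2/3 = (q - 2)*(q - 1/3)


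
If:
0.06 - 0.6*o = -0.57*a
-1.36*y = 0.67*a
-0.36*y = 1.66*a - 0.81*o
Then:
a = 0.11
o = 0.21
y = -0.06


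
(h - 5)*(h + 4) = h^2 - h - 20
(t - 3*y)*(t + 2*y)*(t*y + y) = t^3*y - t^2*y^2 + t^2*y - 6*t*y^3 - t*y^2 - 6*y^3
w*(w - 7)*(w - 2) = w^3 - 9*w^2 + 14*w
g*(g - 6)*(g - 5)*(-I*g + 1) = -I*g^4 + g^3 + 11*I*g^3 - 11*g^2 - 30*I*g^2 + 30*g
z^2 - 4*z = z*(z - 4)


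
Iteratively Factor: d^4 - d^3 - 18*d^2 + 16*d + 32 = (d + 4)*(d^3 - 5*d^2 + 2*d + 8) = (d - 2)*(d + 4)*(d^2 - 3*d - 4) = (d - 4)*(d - 2)*(d + 4)*(d + 1)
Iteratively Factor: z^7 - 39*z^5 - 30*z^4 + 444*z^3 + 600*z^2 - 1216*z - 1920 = (z - 4)*(z^6 + 4*z^5 - 23*z^4 - 122*z^3 - 44*z^2 + 424*z + 480) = (z - 4)*(z + 2)*(z^5 + 2*z^4 - 27*z^3 - 68*z^2 + 92*z + 240) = (z - 4)*(z + 2)*(z + 4)*(z^4 - 2*z^3 - 19*z^2 + 8*z + 60) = (z - 4)*(z - 2)*(z + 2)*(z + 4)*(z^3 - 19*z - 30) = (z - 5)*(z - 4)*(z - 2)*(z + 2)*(z + 4)*(z^2 + 5*z + 6) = (z - 5)*(z - 4)*(z - 2)*(z + 2)*(z + 3)*(z + 4)*(z + 2)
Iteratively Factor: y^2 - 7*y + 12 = (y - 4)*(y - 3)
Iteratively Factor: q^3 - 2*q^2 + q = (q)*(q^2 - 2*q + 1) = q*(q - 1)*(q - 1)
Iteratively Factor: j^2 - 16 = (j - 4)*(j + 4)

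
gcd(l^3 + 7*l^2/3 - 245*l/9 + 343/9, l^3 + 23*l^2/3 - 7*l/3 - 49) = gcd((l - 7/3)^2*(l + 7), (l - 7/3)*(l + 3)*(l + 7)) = l^2 + 14*l/3 - 49/3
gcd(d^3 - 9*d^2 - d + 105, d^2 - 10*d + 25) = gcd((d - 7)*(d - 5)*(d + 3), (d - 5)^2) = d - 5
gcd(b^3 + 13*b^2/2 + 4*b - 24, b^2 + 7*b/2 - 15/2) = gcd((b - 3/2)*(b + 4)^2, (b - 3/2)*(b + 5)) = b - 3/2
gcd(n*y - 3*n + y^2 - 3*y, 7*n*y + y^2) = 1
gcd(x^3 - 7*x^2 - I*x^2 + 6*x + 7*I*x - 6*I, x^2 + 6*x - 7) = x - 1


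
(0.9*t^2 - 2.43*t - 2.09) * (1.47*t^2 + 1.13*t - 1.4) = 1.323*t^4 - 2.5551*t^3 - 7.0782*t^2 + 1.0403*t + 2.926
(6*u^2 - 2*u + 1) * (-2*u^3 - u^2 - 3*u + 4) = -12*u^5 - 2*u^4 - 18*u^3 + 29*u^2 - 11*u + 4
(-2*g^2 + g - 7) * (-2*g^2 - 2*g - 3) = 4*g^4 + 2*g^3 + 18*g^2 + 11*g + 21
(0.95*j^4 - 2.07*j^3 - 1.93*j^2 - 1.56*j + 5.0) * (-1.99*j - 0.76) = -1.8905*j^5 + 3.3973*j^4 + 5.4139*j^3 + 4.5712*j^2 - 8.7644*j - 3.8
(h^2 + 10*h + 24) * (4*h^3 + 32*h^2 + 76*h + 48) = 4*h^5 + 72*h^4 + 492*h^3 + 1576*h^2 + 2304*h + 1152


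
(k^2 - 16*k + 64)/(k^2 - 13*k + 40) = (k - 8)/(k - 5)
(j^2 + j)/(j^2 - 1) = j/(j - 1)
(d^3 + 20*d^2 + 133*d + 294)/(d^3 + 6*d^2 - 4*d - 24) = (d^2 + 14*d + 49)/(d^2 - 4)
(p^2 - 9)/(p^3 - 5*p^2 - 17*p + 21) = (p - 3)/(p^2 - 8*p + 7)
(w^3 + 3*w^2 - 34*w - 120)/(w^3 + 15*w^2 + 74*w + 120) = (w - 6)/(w + 6)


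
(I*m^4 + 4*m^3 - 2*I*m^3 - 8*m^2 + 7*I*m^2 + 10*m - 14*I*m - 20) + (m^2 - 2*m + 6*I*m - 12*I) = I*m^4 + 4*m^3 - 2*I*m^3 - 7*m^2 + 7*I*m^2 + 8*m - 8*I*m - 20 - 12*I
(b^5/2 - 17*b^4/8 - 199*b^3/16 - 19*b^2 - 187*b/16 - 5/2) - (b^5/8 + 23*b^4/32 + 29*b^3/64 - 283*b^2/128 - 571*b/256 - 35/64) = 3*b^5/8 - 91*b^4/32 - 825*b^3/64 - 2149*b^2/128 - 2421*b/256 - 125/64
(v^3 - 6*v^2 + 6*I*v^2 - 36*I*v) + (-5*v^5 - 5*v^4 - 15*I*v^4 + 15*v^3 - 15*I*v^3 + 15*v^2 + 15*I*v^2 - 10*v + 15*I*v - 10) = -5*v^5 - 5*v^4 - 15*I*v^4 + 16*v^3 - 15*I*v^3 + 9*v^2 + 21*I*v^2 - 10*v - 21*I*v - 10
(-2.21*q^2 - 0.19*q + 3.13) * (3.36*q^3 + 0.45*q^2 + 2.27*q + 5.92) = -7.4256*q^5 - 1.6329*q^4 + 5.4146*q^3 - 12.106*q^2 + 5.9803*q + 18.5296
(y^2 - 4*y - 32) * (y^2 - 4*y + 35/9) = y^4 - 8*y^3 - 109*y^2/9 + 1012*y/9 - 1120/9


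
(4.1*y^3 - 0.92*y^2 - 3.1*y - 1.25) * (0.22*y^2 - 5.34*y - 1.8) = 0.902*y^5 - 22.0964*y^4 - 3.1492*y^3 + 17.935*y^2 + 12.255*y + 2.25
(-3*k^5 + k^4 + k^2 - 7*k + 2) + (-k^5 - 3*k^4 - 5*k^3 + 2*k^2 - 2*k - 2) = -4*k^5 - 2*k^4 - 5*k^3 + 3*k^2 - 9*k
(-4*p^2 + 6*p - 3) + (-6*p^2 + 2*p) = -10*p^2 + 8*p - 3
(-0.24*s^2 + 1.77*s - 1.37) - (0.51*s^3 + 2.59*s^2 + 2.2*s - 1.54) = -0.51*s^3 - 2.83*s^2 - 0.43*s + 0.17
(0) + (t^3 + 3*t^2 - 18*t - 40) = t^3 + 3*t^2 - 18*t - 40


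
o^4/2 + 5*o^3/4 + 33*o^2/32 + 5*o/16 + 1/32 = (o/2 + 1/2)*(o + 1/4)^2*(o + 1)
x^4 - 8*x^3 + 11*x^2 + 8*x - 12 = (x - 6)*(x - 2)*(x - 1)*(x + 1)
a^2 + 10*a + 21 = (a + 3)*(a + 7)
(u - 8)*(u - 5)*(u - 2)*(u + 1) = u^4 - 14*u^3 + 51*u^2 - 14*u - 80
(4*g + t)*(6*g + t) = 24*g^2 + 10*g*t + t^2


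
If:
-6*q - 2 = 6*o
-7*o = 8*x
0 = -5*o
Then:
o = 0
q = -1/3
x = 0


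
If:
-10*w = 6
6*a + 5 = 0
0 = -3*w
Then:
No Solution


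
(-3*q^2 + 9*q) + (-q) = -3*q^2 + 8*q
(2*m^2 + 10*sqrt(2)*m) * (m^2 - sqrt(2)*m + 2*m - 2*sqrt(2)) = 2*m^4 + 4*m^3 + 8*sqrt(2)*m^3 - 20*m^2 + 16*sqrt(2)*m^2 - 40*m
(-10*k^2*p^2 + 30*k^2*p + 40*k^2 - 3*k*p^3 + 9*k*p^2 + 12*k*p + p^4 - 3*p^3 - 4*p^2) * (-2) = 20*k^2*p^2 - 60*k^2*p - 80*k^2 + 6*k*p^3 - 18*k*p^2 - 24*k*p - 2*p^4 + 6*p^3 + 8*p^2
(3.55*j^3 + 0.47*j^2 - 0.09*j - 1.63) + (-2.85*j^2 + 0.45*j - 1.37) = 3.55*j^3 - 2.38*j^2 + 0.36*j - 3.0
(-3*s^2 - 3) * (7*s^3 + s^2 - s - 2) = -21*s^5 - 3*s^4 - 18*s^3 + 3*s^2 + 3*s + 6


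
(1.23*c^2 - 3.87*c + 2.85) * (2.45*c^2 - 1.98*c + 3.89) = 3.0135*c^4 - 11.9169*c^3 + 19.4298*c^2 - 20.6973*c + 11.0865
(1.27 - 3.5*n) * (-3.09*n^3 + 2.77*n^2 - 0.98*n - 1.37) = 10.815*n^4 - 13.6193*n^3 + 6.9479*n^2 + 3.5504*n - 1.7399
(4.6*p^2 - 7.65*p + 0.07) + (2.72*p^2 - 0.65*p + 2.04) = 7.32*p^2 - 8.3*p + 2.11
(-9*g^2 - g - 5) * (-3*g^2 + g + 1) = 27*g^4 - 6*g^3 + 5*g^2 - 6*g - 5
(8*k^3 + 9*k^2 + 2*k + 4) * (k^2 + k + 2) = 8*k^5 + 17*k^4 + 27*k^3 + 24*k^2 + 8*k + 8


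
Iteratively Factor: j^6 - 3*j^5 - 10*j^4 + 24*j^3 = (j)*(j^5 - 3*j^4 - 10*j^3 + 24*j^2) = j*(j - 2)*(j^4 - j^3 - 12*j^2) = j*(j - 4)*(j - 2)*(j^3 + 3*j^2) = j*(j - 4)*(j - 2)*(j + 3)*(j^2) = j^2*(j - 4)*(j - 2)*(j + 3)*(j)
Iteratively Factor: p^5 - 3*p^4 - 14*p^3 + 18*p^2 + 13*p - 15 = (p + 1)*(p^4 - 4*p^3 - 10*p^2 + 28*p - 15) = (p + 1)*(p + 3)*(p^3 - 7*p^2 + 11*p - 5) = (p - 1)*(p + 1)*(p + 3)*(p^2 - 6*p + 5) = (p - 1)^2*(p + 1)*(p + 3)*(p - 5)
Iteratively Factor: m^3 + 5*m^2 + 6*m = (m)*(m^2 + 5*m + 6) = m*(m + 3)*(m + 2)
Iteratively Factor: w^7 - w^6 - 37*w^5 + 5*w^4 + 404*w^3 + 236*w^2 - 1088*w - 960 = (w + 4)*(w^6 - 5*w^5 - 17*w^4 + 73*w^3 + 112*w^2 - 212*w - 240) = (w + 2)*(w + 4)*(w^5 - 7*w^4 - 3*w^3 + 79*w^2 - 46*w - 120) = (w + 2)*(w + 3)*(w + 4)*(w^4 - 10*w^3 + 27*w^2 - 2*w - 40) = (w - 4)*(w + 2)*(w + 3)*(w + 4)*(w^3 - 6*w^2 + 3*w + 10) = (w - 4)*(w + 1)*(w + 2)*(w + 3)*(w + 4)*(w^2 - 7*w + 10) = (w - 5)*(w - 4)*(w + 1)*(w + 2)*(w + 3)*(w + 4)*(w - 2)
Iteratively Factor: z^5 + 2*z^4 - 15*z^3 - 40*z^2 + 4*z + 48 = (z + 2)*(z^4 - 15*z^2 - 10*z + 24) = (z - 4)*(z + 2)*(z^3 + 4*z^2 + z - 6) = (z - 4)*(z - 1)*(z + 2)*(z^2 + 5*z + 6) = (z - 4)*(z - 1)*(z + 2)*(z + 3)*(z + 2)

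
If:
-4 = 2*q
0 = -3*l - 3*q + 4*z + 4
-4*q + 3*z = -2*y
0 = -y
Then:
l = -2/9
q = -2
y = 0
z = -8/3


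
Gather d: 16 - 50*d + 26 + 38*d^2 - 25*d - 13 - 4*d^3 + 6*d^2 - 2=-4*d^3 + 44*d^2 - 75*d + 27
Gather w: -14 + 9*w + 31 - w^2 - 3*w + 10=-w^2 + 6*w + 27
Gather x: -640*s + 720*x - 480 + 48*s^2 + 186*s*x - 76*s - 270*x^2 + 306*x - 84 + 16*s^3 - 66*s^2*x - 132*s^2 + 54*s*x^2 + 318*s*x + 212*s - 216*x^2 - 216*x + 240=16*s^3 - 84*s^2 - 504*s + x^2*(54*s - 486) + x*(-66*s^2 + 504*s + 810) - 324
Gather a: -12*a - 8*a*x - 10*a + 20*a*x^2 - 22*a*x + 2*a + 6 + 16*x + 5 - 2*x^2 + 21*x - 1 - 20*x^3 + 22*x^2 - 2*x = a*(20*x^2 - 30*x - 20) - 20*x^3 + 20*x^2 + 35*x + 10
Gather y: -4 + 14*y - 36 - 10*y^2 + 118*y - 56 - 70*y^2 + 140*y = -80*y^2 + 272*y - 96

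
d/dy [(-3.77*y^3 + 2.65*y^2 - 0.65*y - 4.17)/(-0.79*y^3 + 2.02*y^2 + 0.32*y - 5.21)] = (-5.5219*y^4 - 3.4398*y^3 + 51.2032*y^2 - 10.7662*y + 4.7209)/(0.6241*y^6 - 3.1916*y^5 + 3.5748*y^4 + 9.5246*y^3 - 20.946*y^2 - 3.3344*y + 27.1441)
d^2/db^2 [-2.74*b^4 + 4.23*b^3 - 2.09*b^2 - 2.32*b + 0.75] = -32.88*b^2 + 25.38*b - 4.18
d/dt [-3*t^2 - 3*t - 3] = -6*t - 3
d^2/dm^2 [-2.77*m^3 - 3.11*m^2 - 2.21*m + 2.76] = -16.62*m - 6.22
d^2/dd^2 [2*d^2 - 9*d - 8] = 4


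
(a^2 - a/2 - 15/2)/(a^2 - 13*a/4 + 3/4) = 2*(2*a + 5)/(4*a - 1)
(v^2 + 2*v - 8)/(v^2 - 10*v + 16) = (v + 4)/(v - 8)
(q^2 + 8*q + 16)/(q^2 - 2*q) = (q^2 + 8*q + 16)/(q*(q - 2))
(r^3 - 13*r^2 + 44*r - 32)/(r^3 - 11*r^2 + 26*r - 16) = (r - 4)/(r - 2)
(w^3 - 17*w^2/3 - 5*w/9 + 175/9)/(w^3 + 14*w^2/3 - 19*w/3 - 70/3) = (3*w^2 - 10*w - 25)/(3*(w^2 + 7*w + 10))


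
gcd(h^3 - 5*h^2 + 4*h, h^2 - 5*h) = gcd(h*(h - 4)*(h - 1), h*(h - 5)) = h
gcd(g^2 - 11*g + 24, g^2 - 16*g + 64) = g - 8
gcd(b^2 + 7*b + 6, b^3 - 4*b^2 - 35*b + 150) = b + 6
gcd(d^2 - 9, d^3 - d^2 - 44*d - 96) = d + 3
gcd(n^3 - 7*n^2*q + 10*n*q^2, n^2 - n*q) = n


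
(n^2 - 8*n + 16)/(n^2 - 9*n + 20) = (n - 4)/(n - 5)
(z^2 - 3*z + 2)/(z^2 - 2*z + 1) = (z - 2)/(z - 1)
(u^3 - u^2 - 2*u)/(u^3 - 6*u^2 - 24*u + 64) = u*(u + 1)/(u^2 - 4*u - 32)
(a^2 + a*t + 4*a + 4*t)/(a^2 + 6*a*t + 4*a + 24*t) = (a + t)/(a + 6*t)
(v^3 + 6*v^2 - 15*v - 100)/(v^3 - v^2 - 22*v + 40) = (v + 5)/(v - 2)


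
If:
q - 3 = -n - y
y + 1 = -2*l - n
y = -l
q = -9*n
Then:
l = -5/7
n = -2/7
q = 18/7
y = 5/7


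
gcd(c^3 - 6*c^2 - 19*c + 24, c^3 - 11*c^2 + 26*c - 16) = c^2 - 9*c + 8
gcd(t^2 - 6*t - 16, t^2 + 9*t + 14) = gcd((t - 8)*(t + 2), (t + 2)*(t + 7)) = t + 2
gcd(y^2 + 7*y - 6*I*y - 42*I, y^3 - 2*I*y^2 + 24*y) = y - 6*I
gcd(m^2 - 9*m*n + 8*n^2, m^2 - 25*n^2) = 1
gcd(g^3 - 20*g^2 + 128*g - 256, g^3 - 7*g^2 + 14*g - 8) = g - 4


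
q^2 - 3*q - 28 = (q - 7)*(q + 4)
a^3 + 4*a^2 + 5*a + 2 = (a + 1)^2*(a + 2)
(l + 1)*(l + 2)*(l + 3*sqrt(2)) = l^3 + 3*l^2 + 3*sqrt(2)*l^2 + 2*l + 9*sqrt(2)*l + 6*sqrt(2)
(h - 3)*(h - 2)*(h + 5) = h^3 - 19*h + 30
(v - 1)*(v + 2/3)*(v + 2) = v^3 + 5*v^2/3 - 4*v/3 - 4/3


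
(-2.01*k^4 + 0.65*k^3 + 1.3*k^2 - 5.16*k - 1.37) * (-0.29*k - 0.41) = 0.5829*k^5 + 0.6356*k^4 - 0.6435*k^3 + 0.9634*k^2 + 2.5129*k + 0.5617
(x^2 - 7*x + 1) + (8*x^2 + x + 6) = 9*x^2 - 6*x + 7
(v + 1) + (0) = v + 1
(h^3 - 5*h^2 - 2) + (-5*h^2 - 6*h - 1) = h^3 - 10*h^2 - 6*h - 3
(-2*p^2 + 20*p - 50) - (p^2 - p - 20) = -3*p^2 + 21*p - 30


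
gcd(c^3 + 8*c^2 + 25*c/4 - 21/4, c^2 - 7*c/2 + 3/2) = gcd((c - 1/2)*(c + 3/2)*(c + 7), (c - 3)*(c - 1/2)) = c - 1/2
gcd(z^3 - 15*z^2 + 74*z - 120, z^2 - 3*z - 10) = z - 5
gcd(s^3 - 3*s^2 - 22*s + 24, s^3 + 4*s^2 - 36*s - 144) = s^2 - 2*s - 24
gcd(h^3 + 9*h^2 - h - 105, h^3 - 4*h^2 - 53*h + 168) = h^2 + 4*h - 21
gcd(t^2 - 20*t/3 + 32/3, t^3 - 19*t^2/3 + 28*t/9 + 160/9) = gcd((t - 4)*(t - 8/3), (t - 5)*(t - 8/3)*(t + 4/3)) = t - 8/3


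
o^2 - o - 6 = (o - 3)*(o + 2)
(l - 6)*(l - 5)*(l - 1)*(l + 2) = l^4 - 10*l^3 + 17*l^2 + 52*l - 60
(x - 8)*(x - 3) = x^2 - 11*x + 24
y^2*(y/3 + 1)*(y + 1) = y^4/3 + 4*y^3/3 + y^2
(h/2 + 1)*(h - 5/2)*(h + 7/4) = h^3/2 + 5*h^2/8 - 47*h/16 - 35/8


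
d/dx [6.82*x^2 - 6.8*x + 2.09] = 13.64*x - 6.8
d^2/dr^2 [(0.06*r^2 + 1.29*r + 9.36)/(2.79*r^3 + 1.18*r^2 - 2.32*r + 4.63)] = (0.934092*r^6 + 60.248934*r^5 + 902.121948*r^4 + 502.809732*r^3 - 487.248084*r^2 - 921.488364*r + 28.769436)/(21.717639*r^9 + 27.555714*r^8 - 42.522948*r^7 + 63.936757*r^6 + 126.8169*r^5 - 141.420252*r^4 + 90.889157*r^3 + 150.648162*r^2 - 149.200824*r + 99.252847)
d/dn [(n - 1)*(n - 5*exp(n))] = -5*n*exp(n) + 2*n - 1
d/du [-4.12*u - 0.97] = -4.12000000000000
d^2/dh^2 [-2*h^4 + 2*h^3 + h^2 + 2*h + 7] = -24*h^2 + 12*h + 2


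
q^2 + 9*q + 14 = (q + 2)*(q + 7)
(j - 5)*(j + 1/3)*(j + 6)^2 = j^4 + 22*j^3/3 - 65*j^2/3 - 188*j - 60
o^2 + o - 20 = (o - 4)*(o + 5)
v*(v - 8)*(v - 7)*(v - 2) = v^4 - 17*v^3 + 86*v^2 - 112*v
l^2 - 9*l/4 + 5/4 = (l - 5/4)*(l - 1)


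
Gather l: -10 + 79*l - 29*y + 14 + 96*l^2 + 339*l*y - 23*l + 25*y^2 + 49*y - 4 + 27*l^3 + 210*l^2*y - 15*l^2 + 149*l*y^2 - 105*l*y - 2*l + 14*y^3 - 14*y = 27*l^3 + l^2*(210*y + 81) + l*(149*y^2 + 234*y + 54) + 14*y^3 + 25*y^2 + 6*y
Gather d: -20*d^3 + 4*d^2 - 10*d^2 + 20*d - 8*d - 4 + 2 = -20*d^3 - 6*d^2 + 12*d - 2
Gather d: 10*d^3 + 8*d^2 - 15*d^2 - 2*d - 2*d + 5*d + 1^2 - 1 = 10*d^3 - 7*d^2 + d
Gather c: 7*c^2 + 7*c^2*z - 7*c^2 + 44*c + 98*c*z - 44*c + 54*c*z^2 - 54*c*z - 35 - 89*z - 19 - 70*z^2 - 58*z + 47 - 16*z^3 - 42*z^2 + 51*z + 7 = 7*c^2*z + c*(54*z^2 + 44*z) - 16*z^3 - 112*z^2 - 96*z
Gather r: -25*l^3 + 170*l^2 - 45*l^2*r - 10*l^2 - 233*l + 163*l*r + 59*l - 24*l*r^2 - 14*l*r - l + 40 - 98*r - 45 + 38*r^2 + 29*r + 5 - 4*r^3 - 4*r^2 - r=-25*l^3 + 160*l^2 - 175*l - 4*r^3 + r^2*(34 - 24*l) + r*(-45*l^2 + 149*l - 70)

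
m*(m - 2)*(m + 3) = m^3 + m^2 - 6*m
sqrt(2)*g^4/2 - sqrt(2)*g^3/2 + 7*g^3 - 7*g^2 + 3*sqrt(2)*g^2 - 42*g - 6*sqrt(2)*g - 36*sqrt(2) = (g - 3)*(g + sqrt(2))*(g + 6*sqrt(2))*(sqrt(2)*g/2 + sqrt(2))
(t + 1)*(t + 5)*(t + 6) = t^3 + 12*t^2 + 41*t + 30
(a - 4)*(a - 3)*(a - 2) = a^3 - 9*a^2 + 26*a - 24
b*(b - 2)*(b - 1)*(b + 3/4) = b^4 - 9*b^3/4 - b^2/4 + 3*b/2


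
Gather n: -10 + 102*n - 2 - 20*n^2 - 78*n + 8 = -20*n^2 + 24*n - 4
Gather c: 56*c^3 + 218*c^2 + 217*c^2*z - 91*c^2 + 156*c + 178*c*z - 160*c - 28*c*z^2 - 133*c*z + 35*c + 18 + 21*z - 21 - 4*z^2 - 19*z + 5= 56*c^3 + c^2*(217*z + 127) + c*(-28*z^2 + 45*z + 31) - 4*z^2 + 2*z + 2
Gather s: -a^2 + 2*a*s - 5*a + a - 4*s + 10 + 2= -a^2 - 4*a + s*(2*a - 4) + 12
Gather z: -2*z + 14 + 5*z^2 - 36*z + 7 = 5*z^2 - 38*z + 21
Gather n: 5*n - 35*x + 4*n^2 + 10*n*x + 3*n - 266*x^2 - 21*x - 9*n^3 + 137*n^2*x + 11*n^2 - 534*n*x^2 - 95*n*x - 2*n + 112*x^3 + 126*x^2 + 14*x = -9*n^3 + n^2*(137*x + 15) + n*(-534*x^2 - 85*x + 6) + 112*x^3 - 140*x^2 - 42*x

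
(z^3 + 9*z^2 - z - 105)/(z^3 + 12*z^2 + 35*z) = (z - 3)/z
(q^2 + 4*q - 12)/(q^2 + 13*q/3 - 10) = 3*(q - 2)/(3*q - 5)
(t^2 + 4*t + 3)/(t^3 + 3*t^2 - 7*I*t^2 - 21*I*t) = (t + 1)/(t*(t - 7*I))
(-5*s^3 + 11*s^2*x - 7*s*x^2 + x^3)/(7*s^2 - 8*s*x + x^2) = (5*s^2 - 6*s*x + x^2)/(-7*s + x)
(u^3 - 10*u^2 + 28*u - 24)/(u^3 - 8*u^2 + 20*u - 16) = (u - 6)/(u - 4)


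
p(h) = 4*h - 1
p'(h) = 4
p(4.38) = 16.52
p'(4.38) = 4.00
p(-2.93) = -12.72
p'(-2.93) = 4.00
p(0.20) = -0.20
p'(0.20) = 4.00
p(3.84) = 14.36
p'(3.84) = 4.00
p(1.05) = 3.20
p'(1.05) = 4.00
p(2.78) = 10.12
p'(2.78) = 4.00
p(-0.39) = -2.56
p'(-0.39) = 4.00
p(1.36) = 4.44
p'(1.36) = 4.00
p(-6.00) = -25.00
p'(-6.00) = 4.00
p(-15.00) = -61.00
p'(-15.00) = 4.00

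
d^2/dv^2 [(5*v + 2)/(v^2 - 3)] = 2*(4*v^2*(5*v + 2) - (15*v + 2)*(v^2 - 3))/(v^2 - 3)^3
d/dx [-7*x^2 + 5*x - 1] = 5 - 14*x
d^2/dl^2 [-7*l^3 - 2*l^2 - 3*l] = -42*l - 4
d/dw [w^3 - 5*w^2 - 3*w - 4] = 3*w^2 - 10*w - 3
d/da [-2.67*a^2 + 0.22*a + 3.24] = 0.22 - 5.34*a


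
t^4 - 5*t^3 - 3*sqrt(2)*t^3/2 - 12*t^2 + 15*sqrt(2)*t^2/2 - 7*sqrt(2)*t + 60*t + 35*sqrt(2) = (t - 5)*(t - 7*sqrt(2)/2)*(t + sqrt(2))^2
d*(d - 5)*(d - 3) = d^3 - 8*d^2 + 15*d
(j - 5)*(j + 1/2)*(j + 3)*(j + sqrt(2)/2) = j^4 - 3*j^3/2 + sqrt(2)*j^3/2 - 16*j^2 - 3*sqrt(2)*j^2/4 - 8*sqrt(2)*j - 15*j/2 - 15*sqrt(2)/4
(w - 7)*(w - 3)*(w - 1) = w^3 - 11*w^2 + 31*w - 21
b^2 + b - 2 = (b - 1)*(b + 2)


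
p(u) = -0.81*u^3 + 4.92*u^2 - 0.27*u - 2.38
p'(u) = -2.43*u^2 + 9.84*u - 0.27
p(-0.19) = -2.15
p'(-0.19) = -2.23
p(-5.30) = 257.84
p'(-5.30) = -120.68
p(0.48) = -1.47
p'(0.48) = 3.89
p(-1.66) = 15.33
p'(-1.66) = -23.30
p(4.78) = 20.28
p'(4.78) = -8.76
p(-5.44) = 275.09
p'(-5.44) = -125.71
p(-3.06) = 67.72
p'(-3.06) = -53.13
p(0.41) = -1.72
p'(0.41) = 3.36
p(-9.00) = 989.06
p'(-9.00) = -285.66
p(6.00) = -1.84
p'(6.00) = -28.71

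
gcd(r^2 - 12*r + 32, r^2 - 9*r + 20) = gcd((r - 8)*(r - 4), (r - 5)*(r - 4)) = r - 4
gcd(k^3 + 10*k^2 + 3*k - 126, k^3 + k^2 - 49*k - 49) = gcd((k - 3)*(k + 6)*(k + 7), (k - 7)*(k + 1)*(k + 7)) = k + 7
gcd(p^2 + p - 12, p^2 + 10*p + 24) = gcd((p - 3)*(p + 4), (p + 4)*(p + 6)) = p + 4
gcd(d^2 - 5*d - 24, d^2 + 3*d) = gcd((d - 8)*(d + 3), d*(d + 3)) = d + 3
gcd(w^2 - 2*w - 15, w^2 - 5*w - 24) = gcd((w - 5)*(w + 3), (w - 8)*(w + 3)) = w + 3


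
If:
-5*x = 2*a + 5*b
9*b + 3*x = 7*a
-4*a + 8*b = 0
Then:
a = 0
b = 0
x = 0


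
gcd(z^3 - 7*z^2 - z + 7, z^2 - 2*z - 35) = z - 7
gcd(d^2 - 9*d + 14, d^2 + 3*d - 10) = d - 2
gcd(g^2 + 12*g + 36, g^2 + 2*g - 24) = g + 6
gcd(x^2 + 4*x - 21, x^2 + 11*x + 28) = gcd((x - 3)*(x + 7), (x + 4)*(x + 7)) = x + 7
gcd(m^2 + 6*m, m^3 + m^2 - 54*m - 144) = m + 6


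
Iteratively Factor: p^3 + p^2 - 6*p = (p + 3)*(p^2 - 2*p) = p*(p + 3)*(p - 2)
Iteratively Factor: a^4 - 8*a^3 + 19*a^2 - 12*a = (a - 4)*(a^3 - 4*a^2 + 3*a) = (a - 4)*(a - 1)*(a^2 - 3*a) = (a - 4)*(a - 3)*(a - 1)*(a)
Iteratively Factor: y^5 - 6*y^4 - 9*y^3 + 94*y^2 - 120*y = (y - 2)*(y^4 - 4*y^3 - 17*y^2 + 60*y) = (y - 2)*(y + 4)*(y^3 - 8*y^2 + 15*y) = y*(y - 2)*(y + 4)*(y^2 - 8*y + 15) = y*(y - 3)*(y - 2)*(y + 4)*(y - 5)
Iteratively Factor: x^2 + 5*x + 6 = (x + 2)*(x + 3)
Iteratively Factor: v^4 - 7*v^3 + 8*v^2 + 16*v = (v - 4)*(v^3 - 3*v^2 - 4*v) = v*(v - 4)*(v^2 - 3*v - 4) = v*(v - 4)*(v + 1)*(v - 4)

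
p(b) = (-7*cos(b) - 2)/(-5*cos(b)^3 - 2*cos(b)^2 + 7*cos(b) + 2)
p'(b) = (-7*cos(b) - 2)*(-15*sin(b)*cos(b)^2 - 4*sin(b)*cos(b) + 7*sin(b))/(-5*cos(b)^3 - 2*cos(b)^2 + 7*cos(b) + 2)^2 + 7*sin(b)/(-5*cos(b)^3 - 2*cos(b)^2 + 7*cos(b) + 2)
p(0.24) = -3.78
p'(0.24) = 4.97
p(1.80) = -1.12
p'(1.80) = -2.69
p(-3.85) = -1.45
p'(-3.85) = -1.42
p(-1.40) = -1.03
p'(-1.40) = -0.30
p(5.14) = -1.17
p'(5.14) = -0.82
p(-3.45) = -2.16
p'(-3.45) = -1.84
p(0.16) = -4.14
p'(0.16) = 4.07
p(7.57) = -1.07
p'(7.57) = 0.51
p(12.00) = -2.27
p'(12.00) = -3.55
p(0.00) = -4.50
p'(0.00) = 0.00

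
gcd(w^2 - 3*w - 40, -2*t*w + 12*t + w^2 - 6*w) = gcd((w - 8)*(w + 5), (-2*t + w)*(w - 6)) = 1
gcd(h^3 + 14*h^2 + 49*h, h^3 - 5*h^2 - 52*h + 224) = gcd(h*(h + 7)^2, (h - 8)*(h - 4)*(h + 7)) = h + 7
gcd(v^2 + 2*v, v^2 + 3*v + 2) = v + 2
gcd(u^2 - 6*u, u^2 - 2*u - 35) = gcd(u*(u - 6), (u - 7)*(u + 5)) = 1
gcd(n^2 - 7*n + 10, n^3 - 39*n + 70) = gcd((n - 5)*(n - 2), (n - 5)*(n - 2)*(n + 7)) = n^2 - 7*n + 10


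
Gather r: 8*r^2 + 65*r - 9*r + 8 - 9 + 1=8*r^2 + 56*r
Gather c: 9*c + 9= 9*c + 9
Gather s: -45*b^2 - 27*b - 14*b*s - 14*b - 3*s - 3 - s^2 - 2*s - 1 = -45*b^2 - 41*b - s^2 + s*(-14*b - 5) - 4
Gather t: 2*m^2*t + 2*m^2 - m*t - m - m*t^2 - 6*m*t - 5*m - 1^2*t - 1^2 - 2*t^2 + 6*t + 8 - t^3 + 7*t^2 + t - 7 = 2*m^2 - 6*m - t^3 + t^2*(5 - m) + t*(2*m^2 - 7*m + 6)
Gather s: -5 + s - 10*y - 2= s - 10*y - 7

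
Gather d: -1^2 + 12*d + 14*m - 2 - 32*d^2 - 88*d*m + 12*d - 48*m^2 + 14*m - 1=-32*d^2 + d*(24 - 88*m) - 48*m^2 + 28*m - 4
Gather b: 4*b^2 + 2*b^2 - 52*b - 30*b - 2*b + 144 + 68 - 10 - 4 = 6*b^2 - 84*b + 198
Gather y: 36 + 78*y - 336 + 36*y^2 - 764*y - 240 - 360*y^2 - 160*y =-324*y^2 - 846*y - 540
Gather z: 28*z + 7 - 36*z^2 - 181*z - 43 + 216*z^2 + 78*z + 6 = 180*z^2 - 75*z - 30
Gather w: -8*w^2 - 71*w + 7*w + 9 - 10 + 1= -8*w^2 - 64*w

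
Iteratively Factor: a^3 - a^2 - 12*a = (a + 3)*(a^2 - 4*a) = a*(a + 3)*(a - 4)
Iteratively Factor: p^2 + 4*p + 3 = (p + 3)*(p + 1)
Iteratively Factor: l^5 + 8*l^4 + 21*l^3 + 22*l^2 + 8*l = (l + 4)*(l^4 + 4*l^3 + 5*l^2 + 2*l) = l*(l + 4)*(l^3 + 4*l^2 + 5*l + 2) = l*(l + 2)*(l + 4)*(l^2 + 2*l + 1) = l*(l + 1)*(l + 2)*(l + 4)*(l + 1)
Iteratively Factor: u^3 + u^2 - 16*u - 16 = (u - 4)*(u^2 + 5*u + 4) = (u - 4)*(u + 1)*(u + 4)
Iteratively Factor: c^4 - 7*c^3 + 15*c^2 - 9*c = (c)*(c^3 - 7*c^2 + 15*c - 9) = c*(c - 3)*(c^2 - 4*c + 3) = c*(c - 3)^2*(c - 1)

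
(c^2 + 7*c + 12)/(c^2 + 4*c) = (c + 3)/c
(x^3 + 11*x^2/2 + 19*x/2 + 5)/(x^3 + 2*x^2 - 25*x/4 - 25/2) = 2*(x + 1)/(2*x - 5)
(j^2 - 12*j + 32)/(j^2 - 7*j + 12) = (j - 8)/(j - 3)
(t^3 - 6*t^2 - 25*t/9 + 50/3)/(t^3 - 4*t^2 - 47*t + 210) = (t^2 - 25/9)/(t^2 + 2*t - 35)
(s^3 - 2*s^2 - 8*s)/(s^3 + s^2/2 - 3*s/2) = 2*(s^2 - 2*s - 8)/(2*s^2 + s - 3)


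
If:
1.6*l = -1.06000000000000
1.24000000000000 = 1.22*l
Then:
No Solution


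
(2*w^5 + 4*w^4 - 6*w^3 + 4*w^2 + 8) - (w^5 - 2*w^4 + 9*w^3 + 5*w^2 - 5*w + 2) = w^5 + 6*w^4 - 15*w^3 - w^2 + 5*w + 6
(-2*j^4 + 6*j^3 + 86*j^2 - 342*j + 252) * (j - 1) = -2*j^5 + 8*j^4 + 80*j^3 - 428*j^2 + 594*j - 252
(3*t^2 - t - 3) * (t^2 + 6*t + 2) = 3*t^4 + 17*t^3 - 3*t^2 - 20*t - 6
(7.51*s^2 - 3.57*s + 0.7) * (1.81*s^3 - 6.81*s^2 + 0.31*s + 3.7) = 13.5931*s^5 - 57.6048*s^4 + 27.9068*s^3 + 21.9133*s^2 - 12.992*s + 2.59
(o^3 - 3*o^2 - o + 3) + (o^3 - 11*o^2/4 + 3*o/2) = 2*o^3 - 23*o^2/4 + o/2 + 3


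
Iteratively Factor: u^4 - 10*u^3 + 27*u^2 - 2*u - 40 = (u - 2)*(u^3 - 8*u^2 + 11*u + 20) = (u - 5)*(u - 2)*(u^2 - 3*u - 4) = (u - 5)*(u - 2)*(u + 1)*(u - 4)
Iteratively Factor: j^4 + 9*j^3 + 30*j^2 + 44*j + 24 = (j + 3)*(j^3 + 6*j^2 + 12*j + 8) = (j + 2)*(j + 3)*(j^2 + 4*j + 4) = (j + 2)^2*(j + 3)*(j + 2)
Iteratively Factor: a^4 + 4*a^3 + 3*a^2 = (a + 1)*(a^3 + 3*a^2) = a*(a + 1)*(a^2 + 3*a) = a^2*(a + 1)*(a + 3)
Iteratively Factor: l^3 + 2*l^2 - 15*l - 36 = (l + 3)*(l^2 - l - 12) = (l + 3)^2*(l - 4)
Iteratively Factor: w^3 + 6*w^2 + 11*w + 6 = (w + 2)*(w^2 + 4*w + 3) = (w + 2)*(w + 3)*(w + 1)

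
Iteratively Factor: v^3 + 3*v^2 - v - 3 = (v - 1)*(v^2 + 4*v + 3) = (v - 1)*(v + 1)*(v + 3)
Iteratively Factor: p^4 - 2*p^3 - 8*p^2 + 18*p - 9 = (p - 1)*(p^3 - p^2 - 9*p + 9) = (p - 3)*(p - 1)*(p^2 + 2*p - 3) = (p - 3)*(p - 1)*(p + 3)*(p - 1)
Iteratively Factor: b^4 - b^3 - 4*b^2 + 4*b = (b - 1)*(b^3 - 4*b) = (b - 1)*(b + 2)*(b^2 - 2*b) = b*(b - 1)*(b + 2)*(b - 2)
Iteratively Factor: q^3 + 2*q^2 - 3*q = (q - 1)*(q^2 + 3*q) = (q - 1)*(q + 3)*(q)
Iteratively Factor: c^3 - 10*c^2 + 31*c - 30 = (c - 5)*(c^2 - 5*c + 6) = (c - 5)*(c - 2)*(c - 3)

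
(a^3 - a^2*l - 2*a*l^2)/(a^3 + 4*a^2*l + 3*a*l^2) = (a - 2*l)/(a + 3*l)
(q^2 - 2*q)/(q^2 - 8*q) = (q - 2)/(q - 8)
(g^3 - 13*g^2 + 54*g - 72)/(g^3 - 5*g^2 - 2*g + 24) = (g - 6)/(g + 2)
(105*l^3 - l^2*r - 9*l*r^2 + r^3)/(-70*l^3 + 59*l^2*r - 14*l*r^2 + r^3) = (3*l + r)/(-2*l + r)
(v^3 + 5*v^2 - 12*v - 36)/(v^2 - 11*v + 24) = (v^2 + 8*v + 12)/(v - 8)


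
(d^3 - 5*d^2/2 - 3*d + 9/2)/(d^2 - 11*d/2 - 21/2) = (d^2 - 4*d + 3)/(d - 7)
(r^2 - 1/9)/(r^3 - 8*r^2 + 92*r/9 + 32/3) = (9*r^2 - 1)/(9*r^3 - 72*r^2 + 92*r + 96)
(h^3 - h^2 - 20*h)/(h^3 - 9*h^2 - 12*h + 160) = h/(h - 8)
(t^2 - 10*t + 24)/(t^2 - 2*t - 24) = (t - 4)/(t + 4)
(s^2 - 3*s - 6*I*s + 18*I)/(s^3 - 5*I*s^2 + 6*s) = (s - 3)/(s*(s + I))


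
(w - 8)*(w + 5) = w^2 - 3*w - 40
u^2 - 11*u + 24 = (u - 8)*(u - 3)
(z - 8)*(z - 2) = z^2 - 10*z + 16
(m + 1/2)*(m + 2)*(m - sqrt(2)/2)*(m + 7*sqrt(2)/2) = m^4 + 5*m^3/2 + 3*sqrt(2)*m^3 - 5*m^2/2 + 15*sqrt(2)*m^2/2 - 35*m/4 + 3*sqrt(2)*m - 7/2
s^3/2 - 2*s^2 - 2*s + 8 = (s/2 + 1)*(s - 4)*(s - 2)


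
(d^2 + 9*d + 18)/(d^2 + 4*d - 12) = (d + 3)/(d - 2)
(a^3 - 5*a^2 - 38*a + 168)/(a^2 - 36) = (a^2 - 11*a + 28)/(a - 6)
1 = 1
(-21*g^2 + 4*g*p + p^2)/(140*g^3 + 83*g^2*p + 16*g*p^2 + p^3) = (-3*g + p)/(20*g^2 + 9*g*p + p^2)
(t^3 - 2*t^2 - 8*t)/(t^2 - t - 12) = t*(t + 2)/(t + 3)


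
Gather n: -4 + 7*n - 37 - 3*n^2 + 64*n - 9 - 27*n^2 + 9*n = -30*n^2 + 80*n - 50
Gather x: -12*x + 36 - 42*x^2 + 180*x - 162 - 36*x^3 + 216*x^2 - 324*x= -36*x^3 + 174*x^2 - 156*x - 126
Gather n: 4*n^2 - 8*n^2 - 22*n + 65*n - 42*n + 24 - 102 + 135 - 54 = -4*n^2 + n + 3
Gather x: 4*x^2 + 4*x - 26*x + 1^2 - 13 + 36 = 4*x^2 - 22*x + 24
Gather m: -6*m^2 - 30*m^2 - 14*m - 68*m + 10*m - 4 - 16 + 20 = -36*m^2 - 72*m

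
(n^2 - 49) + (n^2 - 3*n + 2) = 2*n^2 - 3*n - 47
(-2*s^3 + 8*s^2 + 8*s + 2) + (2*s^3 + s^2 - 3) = 9*s^2 + 8*s - 1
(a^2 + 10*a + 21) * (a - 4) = a^3 + 6*a^2 - 19*a - 84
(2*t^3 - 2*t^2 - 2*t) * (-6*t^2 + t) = -12*t^5 + 14*t^4 + 10*t^3 - 2*t^2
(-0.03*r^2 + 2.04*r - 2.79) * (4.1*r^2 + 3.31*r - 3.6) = -0.123*r^4 + 8.2647*r^3 - 4.5786*r^2 - 16.5789*r + 10.044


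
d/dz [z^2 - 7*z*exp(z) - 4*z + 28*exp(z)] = -7*z*exp(z) + 2*z + 21*exp(z) - 4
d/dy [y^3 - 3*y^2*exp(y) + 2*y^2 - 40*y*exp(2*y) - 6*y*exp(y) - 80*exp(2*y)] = -3*y^2*exp(y) + 3*y^2 - 80*y*exp(2*y) - 12*y*exp(y) + 4*y - 200*exp(2*y) - 6*exp(y)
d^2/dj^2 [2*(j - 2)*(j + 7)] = 4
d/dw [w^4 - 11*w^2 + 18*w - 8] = 4*w^3 - 22*w + 18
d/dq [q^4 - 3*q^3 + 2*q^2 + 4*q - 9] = 4*q^3 - 9*q^2 + 4*q + 4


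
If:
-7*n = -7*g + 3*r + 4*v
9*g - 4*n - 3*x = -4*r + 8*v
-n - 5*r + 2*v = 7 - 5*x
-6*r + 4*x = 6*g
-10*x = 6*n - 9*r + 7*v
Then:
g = -2345/3672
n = -1099/459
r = 11935/3672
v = 259/408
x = 4795/1224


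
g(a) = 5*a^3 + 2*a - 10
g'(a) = 15*a^2 + 2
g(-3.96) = -328.42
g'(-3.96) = 237.22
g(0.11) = -9.77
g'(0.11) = 2.18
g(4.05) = 330.25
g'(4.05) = 248.04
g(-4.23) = -396.89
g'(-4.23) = 270.39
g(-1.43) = -27.48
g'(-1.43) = 32.67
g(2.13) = 42.58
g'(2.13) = 70.05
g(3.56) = 222.71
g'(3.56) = 192.10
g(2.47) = 70.29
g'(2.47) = 93.51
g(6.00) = 1082.00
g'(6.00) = 542.00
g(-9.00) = -3673.00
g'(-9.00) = 1217.00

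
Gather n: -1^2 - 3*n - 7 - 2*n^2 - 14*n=-2*n^2 - 17*n - 8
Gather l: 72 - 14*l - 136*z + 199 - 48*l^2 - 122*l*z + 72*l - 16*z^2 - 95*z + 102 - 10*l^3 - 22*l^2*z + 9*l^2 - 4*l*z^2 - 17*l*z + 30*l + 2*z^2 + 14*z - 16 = -10*l^3 + l^2*(-22*z - 39) + l*(-4*z^2 - 139*z + 88) - 14*z^2 - 217*z + 357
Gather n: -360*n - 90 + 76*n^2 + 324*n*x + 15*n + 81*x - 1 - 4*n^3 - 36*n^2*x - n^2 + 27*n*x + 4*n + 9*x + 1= -4*n^3 + n^2*(75 - 36*x) + n*(351*x - 341) + 90*x - 90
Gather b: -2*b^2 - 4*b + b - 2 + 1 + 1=-2*b^2 - 3*b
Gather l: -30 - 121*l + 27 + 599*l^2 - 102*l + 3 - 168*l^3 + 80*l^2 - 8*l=-168*l^3 + 679*l^2 - 231*l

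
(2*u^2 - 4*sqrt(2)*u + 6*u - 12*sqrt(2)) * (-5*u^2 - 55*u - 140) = -10*u^4 - 140*u^3 + 20*sqrt(2)*u^3 - 610*u^2 + 280*sqrt(2)*u^2 - 840*u + 1220*sqrt(2)*u + 1680*sqrt(2)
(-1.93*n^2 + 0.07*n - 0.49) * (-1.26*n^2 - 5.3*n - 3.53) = 2.4318*n^4 + 10.1408*n^3 + 7.0593*n^2 + 2.3499*n + 1.7297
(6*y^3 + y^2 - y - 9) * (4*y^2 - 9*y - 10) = 24*y^5 - 50*y^4 - 73*y^3 - 37*y^2 + 91*y + 90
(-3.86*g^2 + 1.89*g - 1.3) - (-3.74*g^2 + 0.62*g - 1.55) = -0.12*g^2 + 1.27*g + 0.25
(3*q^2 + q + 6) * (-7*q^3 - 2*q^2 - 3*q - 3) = -21*q^5 - 13*q^4 - 53*q^3 - 24*q^2 - 21*q - 18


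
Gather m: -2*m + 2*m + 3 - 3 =0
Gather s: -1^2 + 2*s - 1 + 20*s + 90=22*s + 88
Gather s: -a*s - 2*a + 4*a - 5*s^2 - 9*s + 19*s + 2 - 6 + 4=2*a - 5*s^2 + s*(10 - a)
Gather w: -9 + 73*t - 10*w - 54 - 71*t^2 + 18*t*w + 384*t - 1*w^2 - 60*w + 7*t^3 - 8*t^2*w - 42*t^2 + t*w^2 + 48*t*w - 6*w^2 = 7*t^3 - 113*t^2 + 457*t + w^2*(t - 7) + w*(-8*t^2 + 66*t - 70) - 63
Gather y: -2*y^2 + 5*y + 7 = -2*y^2 + 5*y + 7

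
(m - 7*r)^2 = m^2 - 14*m*r + 49*r^2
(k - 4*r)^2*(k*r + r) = k^3*r - 8*k^2*r^2 + k^2*r + 16*k*r^3 - 8*k*r^2 + 16*r^3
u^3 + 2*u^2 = u^2*(u + 2)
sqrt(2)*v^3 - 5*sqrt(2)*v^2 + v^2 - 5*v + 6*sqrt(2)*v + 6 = (v - 3)*(v - 2)*(sqrt(2)*v + 1)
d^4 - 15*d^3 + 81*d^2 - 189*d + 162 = (d - 6)*(d - 3)^3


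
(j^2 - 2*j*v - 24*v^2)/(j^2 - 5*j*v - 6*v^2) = (j + 4*v)/(j + v)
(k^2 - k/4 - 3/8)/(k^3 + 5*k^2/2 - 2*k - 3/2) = (k - 3/4)/(k^2 + 2*k - 3)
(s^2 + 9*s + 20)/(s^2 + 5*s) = (s + 4)/s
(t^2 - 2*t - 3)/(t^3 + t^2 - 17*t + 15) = (t + 1)/(t^2 + 4*t - 5)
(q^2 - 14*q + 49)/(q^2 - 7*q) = (q - 7)/q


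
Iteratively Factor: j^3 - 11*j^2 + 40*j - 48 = (j - 4)*(j^2 - 7*j + 12) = (j - 4)*(j - 3)*(j - 4)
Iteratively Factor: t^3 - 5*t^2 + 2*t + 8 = (t - 4)*(t^2 - t - 2) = (t - 4)*(t - 2)*(t + 1)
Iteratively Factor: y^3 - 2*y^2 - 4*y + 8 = (y + 2)*(y^2 - 4*y + 4) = (y - 2)*(y + 2)*(y - 2)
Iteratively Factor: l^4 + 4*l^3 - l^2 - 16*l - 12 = (l + 2)*(l^3 + 2*l^2 - 5*l - 6) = (l + 1)*(l + 2)*(l^2 + l - 6) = (l - 2)*(l + 1)*(l + 2)*(l + 3)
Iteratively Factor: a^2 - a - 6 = (a - 3)*(a + 2)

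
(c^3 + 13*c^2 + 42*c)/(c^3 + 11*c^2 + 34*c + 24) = c*(c + 7)/(c^2 + 5*c + 4)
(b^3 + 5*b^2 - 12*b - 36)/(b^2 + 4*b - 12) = (b^2 - b - 6)/(b - 2)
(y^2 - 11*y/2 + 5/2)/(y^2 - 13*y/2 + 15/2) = (2*y - 1)/(2*y - 3)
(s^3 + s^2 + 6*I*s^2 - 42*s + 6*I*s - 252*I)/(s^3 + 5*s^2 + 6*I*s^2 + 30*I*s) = (s^2 + s - 42)/(s*(s + 5))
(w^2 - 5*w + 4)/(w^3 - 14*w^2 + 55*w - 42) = (w - 4)/(w^2 - 13*w + 42)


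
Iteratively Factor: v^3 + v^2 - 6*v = (v + 3)*(v^2 - 2*v) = v*(v + 3)*(v - 2)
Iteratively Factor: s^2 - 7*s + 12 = (s - 3)*(s - 4)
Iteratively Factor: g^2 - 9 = (g - 3)*(g + 3)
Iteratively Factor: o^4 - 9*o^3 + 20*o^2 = (o - 5)*(o^3 - 4*o^2) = o*(o - 5)*(o^2 - 4*o) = o*(o - 5)*(o - 4)*(o)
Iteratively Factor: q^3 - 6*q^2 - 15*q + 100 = (q - 5)*(q^2 - q - 20) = (q - 5)^2*(q + 4)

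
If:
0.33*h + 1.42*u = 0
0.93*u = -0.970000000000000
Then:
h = 4.49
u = -1.04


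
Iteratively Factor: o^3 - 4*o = (o - 2)*(o^2 + 2*o) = (o - 2)*(o + 2)*(o)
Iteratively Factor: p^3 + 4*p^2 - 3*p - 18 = (p - 2)*(p^2 + 6*p + 9) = (p - 2)*(p + 3)*(p + 3)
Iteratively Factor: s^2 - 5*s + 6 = (s - 3)*(s - 2)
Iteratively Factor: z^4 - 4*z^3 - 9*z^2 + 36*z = (z - 4)*(z^3 - 9*z) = (z - 4)*(z + 3)*(z^2 - 3*z) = (z - 4)*(z - 3)*(z + 3)*(z)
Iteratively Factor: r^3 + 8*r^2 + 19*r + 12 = (r + 4)*(r^2 + 4*r + 3) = (r + 1)*(r + 4)*(r + 3)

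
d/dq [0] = 0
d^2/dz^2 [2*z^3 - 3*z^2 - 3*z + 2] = 12*z - 6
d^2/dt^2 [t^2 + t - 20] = 2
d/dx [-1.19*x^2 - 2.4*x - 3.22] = -2.38*x - 2.4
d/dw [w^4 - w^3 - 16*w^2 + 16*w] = 4*w^3 - 3*w^2 - 32*w + 16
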